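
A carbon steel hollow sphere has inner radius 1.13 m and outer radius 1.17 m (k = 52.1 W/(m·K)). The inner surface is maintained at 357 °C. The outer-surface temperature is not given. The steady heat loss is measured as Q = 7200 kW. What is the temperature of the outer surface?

T_out = 24.3 °C

Sum the resistances:
  R_carbon steel = (1/1.13 − 1/1.17)/(4πk) = 0.03025/(4π·52.1) = 4.621×10^-5 K/W
ΣR = 4.621×10^-5 K/W
ΔT = Q·ΣR = 7.20×10^6 × 4.621×10^-5 = 332.7 K
Heat flows outward, so T_out = T_in − ΔT = 357 − 332.7 = 24.3 °C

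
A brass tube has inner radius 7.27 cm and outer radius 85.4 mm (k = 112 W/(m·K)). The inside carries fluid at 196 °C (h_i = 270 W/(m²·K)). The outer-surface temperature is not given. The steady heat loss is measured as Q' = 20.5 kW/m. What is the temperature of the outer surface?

T_out = 25.1 °C

Sum the resistances:
  R'_conv,in = 1/(2πr h) = 1/(2π·0.0727·270) = 0.008108 m·K/W
  R'_brass = ln(0.0854/0.0727)/(2πk) = 0.1610/(2π·112) = 2.288×10^-4 m·K/W
ΣR = 0.008337 m·K/W
ΔT = Q'·ΣR = 20500 × 0.008337 = 170.9 K
Heat flows outward, so T_out = T_in − ΔT = 196 − 170.9 = 25.1 °C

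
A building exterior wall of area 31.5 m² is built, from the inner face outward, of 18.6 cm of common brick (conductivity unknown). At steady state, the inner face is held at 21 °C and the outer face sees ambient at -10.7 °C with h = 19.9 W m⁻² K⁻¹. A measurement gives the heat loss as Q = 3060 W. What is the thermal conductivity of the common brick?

ΣR = ΔT/Q = |21 − -10.7|/3060 = 0.01036 K/W
Known resistances:
  R_conv,out = 1/(hA) = 1/(19.9·31.5) = 0.001595 K/W
R_common brick = ΣR − ΣR_known = 0.01036 − 0.001595 = 0.008765 K/W
L/(kA) = 0.008765 ⇒ k = 0.186/(0.008765·31.5) = 0.674 W/m·K

k = 0.674 W/m·K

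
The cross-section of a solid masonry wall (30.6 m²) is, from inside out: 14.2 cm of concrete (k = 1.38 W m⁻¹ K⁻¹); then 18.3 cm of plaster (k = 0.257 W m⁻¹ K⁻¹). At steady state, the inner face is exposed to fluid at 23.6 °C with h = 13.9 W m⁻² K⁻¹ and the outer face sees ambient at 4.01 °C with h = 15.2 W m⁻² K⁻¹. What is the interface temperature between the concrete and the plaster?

Treat each layer as a resistance in series:
  R_conv,in = 1/(hA) = 1/(13.9·30.6) = 0.002351 K/W
  R_concrete = L/(kA) = 0.142/(1.38·30.6) = 0.003363 K/W
  R_plaster = L/(kA) = 0.183/(0.257·30.6) = 0.02327 K/W
  R_conv,out = 1/(hA) = 1/(15.2·30.6) = 0.002150 K/W
ΣR = 0.002351 + 0.003363 + 0.02327 + 0.002150 = 0.03113 K/W
Q = ΔT/ΣR = (23.6 °C − 4.01 °C)/0.03113 = 629.3 W
From the inner boundary to the concrete/plaster interface, ΣR_partial = 0.005714 K/W.
T_interface = T_in − Q·ΣR_partial = 23.6 °C − (629.3)(0.005714) = 20.0 °C

T = 20.0 °C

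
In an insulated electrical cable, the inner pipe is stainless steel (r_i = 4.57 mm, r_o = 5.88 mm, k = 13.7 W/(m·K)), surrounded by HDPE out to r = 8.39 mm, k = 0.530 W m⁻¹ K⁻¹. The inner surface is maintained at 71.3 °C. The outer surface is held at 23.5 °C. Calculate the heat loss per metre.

Q' = 436 W/m

Resistance network (inner→outer):
  R'_stainless steel = ln(0.00588/0.00457)/(2πk) = 0.2520/(2π·13.7) = 0.002928 m·K/W
  R'_HDPE = ln(0.00839/0.00588)/(2πk) = 0.3555/(2π·0.530) = 0.1067 m·K/W
ΣR = 0.002928 + 0.1067 = 0.1096 m·K/W
Q' = ΔT/ΣR = (71.3 °C − 23.5 °C)/0.1096 = 436 W/m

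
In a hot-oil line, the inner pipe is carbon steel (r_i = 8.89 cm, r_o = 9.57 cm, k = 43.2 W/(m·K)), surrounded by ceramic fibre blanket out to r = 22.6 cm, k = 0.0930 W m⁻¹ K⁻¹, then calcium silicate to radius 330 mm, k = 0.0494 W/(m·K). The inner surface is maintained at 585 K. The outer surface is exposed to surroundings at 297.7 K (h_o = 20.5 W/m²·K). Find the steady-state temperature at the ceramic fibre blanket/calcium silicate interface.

Series thermal resistances, inner to outer:
  R'_carbon steel = ln(0.0957/0.0889)/(2πk) = 0.07371/(2π·43.2) = 2.715×10^-4 m·K/W
  R'_ceramic fibre blanket = ln(0.226/0.0957)/(2πk) = 0.8593/(2π·0.0930) = 1.471 m·K/W
  R'_calcium silicate = ln(0.330/0.226)/(2πk) = 0.3786/(2π·0.0494) = 1.220 m·K/W
  R'_conv,out = 1/(2πr h) = 1/(2π·0.330·20.5) = 0.02353 m·K/W
ΣR = 2.715×10^-4 + 1.471 + 1.220 + 0.02353 = 2.715 m·K/W
Q' = ΔT/ΣR = (585 K − 297.7 K)/2.715 = 105.8 W/m
From the inner boundary to the ceramic fibre blanket/calcium silicate interface, ΣR_partial = 1.471 m·K/W.
T_interface = T_in − Q'·ΣR_partial = 585 K − (105.8)(1.471) = 429 K

T = 429 K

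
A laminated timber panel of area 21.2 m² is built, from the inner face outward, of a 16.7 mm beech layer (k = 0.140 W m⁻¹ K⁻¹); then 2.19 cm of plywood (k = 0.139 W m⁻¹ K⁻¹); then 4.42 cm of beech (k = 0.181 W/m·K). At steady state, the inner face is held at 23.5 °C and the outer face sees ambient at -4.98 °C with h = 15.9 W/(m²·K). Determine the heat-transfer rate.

Treat each layer as a resistance in series:
  R_beech = L/(kA) = 0.0167/(0.140·21.2) = 0.005627 K/W
  R_plywood = L/(kA) = 0.0219/(0.139·21.2) = 0.007432 K/W
  R_beech = L/(kA) = 0.0442/(0.181·21.2) = 0.01152 K/W
  R_conv,out = 1/(hA) = 1/(15.9·21.2) = 0.002967 K/W
ΣR = 0.005627 + 0.007432 + 0.01152 + 0.002967 = 0.02755 K/W
Q = ΔT/ΣR = (23.5 °C − -4.98 °C)/0.02755 = 1030 W

Q = 1030 W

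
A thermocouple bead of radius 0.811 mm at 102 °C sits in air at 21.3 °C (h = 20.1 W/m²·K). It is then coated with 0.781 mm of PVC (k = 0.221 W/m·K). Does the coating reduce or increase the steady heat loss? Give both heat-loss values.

increases: 0.0134 → 0.0453 W

Critical radius for a sphere: r_cr = 2k/h = 0.0220 m = 2.20 cm.
Outer radius after coating: r₂ = 8.11×10^-4 + 7.81×10^-4 = 0.001592 m.
Since r₁ < r_cr and r₂ ≤ r_cr, the coating moves toward the maximum at r_cr — heat loss rises.
Bare: R = 1/(4πr₁²h) = 6019 K/W; Q = 80.7/6019 = 0.0134 W.
Coated: R = R_cond + R_conv = 1780 K/W; Q = 80.7/1780 = 0.0453 W.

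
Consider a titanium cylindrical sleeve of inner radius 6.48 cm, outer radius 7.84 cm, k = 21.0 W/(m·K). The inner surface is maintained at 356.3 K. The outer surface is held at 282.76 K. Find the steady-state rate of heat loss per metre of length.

Q' = 50900 W/m

Q' = 2πk·ΔT/ln(r₂/r₁) = 2π × 21.0 × 73.54 / ln(0.0784/0.0648) = 50900 W/m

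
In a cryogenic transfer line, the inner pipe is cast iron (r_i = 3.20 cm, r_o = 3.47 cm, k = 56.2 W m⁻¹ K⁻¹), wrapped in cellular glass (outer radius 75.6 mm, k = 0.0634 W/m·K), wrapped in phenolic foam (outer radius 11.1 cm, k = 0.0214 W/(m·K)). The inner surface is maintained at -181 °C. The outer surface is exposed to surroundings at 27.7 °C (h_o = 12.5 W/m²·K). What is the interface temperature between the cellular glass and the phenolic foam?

Resistance network (inner→outer):
  R'_cast iron = ln(0.0347/0.0320)/(2πk) = 0.08100/(2π·56.2) = 2.294×10^-4 m·K/W
  R'_cellular glass = ln(0.0756/0.0347)/(2πk) = 0.7787/(2π·0.0634) = 1.955 m·K/W
  R'_phenolic foam = ln(0.111/0.0756)/(2πk) = 0.3841/(2π·0.0214) = 2.856 m·K/W
  R'_conv,out = 1/(2πr h) = 1/(2π·0.111·12.5) = 0.1147 m·K/W
ΣR = 2.294×10^-4 + 1.955 + 2.856 + 0.1147 = 4.926 m·K/W
Q' = ΔT/ΣR = (-181 °C − 27.7 °C)/4.926 = -42.37 W/m
From the inner boundary to the cellular glass/phenolic foam interface, ΣR_partial = 1.955 m·K/W.
T_interface = T_in − Q'·ΣR_partial = -181 °C − (-42.37)(1.955) = -98.2 °C

T = -98.2 °C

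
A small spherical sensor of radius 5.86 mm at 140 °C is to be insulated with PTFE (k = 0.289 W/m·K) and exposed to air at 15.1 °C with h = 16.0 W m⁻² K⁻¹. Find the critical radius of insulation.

For a sphere, r_cr = 2k_ins/h = 2·0.289/16.0 = 0.0361 m = 3.61 cm

r_cr = 3.61 cm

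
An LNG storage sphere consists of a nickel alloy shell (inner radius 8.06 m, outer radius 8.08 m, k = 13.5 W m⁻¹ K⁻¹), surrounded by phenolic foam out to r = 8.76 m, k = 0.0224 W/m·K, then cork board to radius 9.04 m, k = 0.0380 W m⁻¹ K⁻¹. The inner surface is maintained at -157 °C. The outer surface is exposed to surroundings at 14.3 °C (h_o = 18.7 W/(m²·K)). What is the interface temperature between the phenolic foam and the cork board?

Treat each layer as a resistance in series:
  R_nickel alloy = (1/8.06 − 1/8.08)/(4πk) = 3.071×10^-4/(4π·13.5) = 1.810×10^-6 K/W
  R_phenolic foam = (1/8.08 − 1/8.76)/(4πk) = 0.009607/(4π·0.0224) = 0.03413 K/W
  R_cork board = (1/8.76 − 1/9.04)/(4πk) = 0.003536/(4π·0.0380) = 0.007404 K/W
  R_conv,out = 1/(4πr²h) = 1/(4π·9.04²·18.7) = 5.207×10^-5 K/W
ΣR = 1.810×10^-6 + 0.03413 + 0.007404 + 5.207×10^-5 = 0.04159 K/W
Q = ΔT/ΣR = (-157 °C − 14.3 °C)/0.04159 = -4119 W
From the inner boundary to the phenolic foam/cork board interface, ΣR_partial = 0.03413 K/W.
T_interface = T_in − Q·ΣR_partial = -157 °C − (-4119)(0.03413) = -16.4 °C

T = -16.4 °C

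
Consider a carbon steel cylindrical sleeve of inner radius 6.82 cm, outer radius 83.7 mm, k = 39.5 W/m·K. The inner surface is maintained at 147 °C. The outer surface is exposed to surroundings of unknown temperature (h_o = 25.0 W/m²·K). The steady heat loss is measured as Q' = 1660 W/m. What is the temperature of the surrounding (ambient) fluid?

Sum the resistances:
  R'_carbon steel = ln(0.0837/0.0682)/(2πk) = 0.2048/(2π·39.5) = 8.252×10^-4 m·K/W
  R'_conv,out = 1/(2πr h) = 1/(2π·0.0837·25.0) = 0.07606 m·K/W
ΣR = 0.07688 m·K/W
ΔT = Q'·ΣR = 1660 × 0.07688 = 127.6 K
Heat flows outward, so T_out = T_in − ΔT = 147 − 127.6 = 19.4 °C

T_out = 19.4 °C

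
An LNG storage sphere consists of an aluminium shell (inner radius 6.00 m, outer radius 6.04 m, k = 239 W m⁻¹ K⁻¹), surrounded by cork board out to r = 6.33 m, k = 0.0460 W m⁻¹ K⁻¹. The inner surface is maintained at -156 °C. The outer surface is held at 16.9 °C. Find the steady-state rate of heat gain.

Resistance network (inner→outer):
  R_aluminium = (1/6.00 − 1/6.04)/(4πk) = 0.001104/(4π·239) = 3.675×10^-7 K/W
  R_cork board = (1/6.04 − 1/6.33)/(4πk) = 0.007585/(4π·0.0460) = 0.01312 K/W
ΣR = 3.675×10^-7 + 0.01312 = 0.01312 K/W
Q = ΔT/ΣR = (-156 °C − 16.9 °C)/0.01312 = -13200 W
(Negative Q ⇒ heat flows inward; heat gain = 13200 W.)

Q = 13.2 kW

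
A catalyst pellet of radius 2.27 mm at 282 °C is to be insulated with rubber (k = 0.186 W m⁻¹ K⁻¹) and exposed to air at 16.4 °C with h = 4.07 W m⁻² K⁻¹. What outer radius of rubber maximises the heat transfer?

For a sphere, r_cr = 2k_ins/h = 2·0.186/4.07 = 0.0914 m = 9.14 cm

r_cr = 9.14 cm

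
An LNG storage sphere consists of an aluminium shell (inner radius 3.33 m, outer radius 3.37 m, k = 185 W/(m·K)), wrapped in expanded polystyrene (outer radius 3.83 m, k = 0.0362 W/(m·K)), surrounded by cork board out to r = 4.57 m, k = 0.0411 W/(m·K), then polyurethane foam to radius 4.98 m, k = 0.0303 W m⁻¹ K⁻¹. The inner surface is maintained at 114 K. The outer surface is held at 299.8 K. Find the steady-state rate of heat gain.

Treat each layer as a resistance in series:
  R_aluminium = (1/3.33 − 1/3.37)/(4πk) = 0.003564/(4π·185) = 1.533×10^-6 K/W
  R_expanded polystyrene = (1/3.37 − 1/3.83)/(4πk) = 0.03564/(4π·0.0362) = 0.07834 K/W
  R_cork board = (1/3.83 − 1/4.57)/(4πk) = 0.04228/(4π·0.0411) = 0.08186 K/W
  R_polyurethane foam = (1/4.57 − 1/4.98)/(4πk) = 0.01802/(4π·0.0303) = 0.04731 K/W
ΣR = 1.533×10^-6 + 0.07834 + 0.08186 + 0.04731 = 0.2075 K/W
Q = ΔT/ΣR = (114 K − 299.8 K)/0.2075 = -895 W
(Negative Q ⇒ heat flows inward; heat gain = 895 W.)

Q = 895 W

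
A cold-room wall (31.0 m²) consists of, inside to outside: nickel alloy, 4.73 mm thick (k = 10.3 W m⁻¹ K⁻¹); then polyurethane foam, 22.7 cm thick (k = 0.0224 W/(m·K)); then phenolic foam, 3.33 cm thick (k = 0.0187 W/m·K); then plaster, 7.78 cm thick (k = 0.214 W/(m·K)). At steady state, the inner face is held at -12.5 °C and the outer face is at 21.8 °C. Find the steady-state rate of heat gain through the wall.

Resistance network (inner→outer):
  R_nickel alloy = L/(kA) = 0.00473/(10.3·31.0) = 1.481×10^-5 K/W
  R_polyurethane foam = L/(kA) = 0.227/(0.0224·31.0) = 0.3269 K/W
  R_phenolic foam = L/(kA) = 0.0333/(0.0187·31.0) = 0.05744 K/W
  R_plaster = L/(kA) = 0.0778/(0.214·31.0) = 0.01173 K/W
ΣR = 1.481×10^-5 + 0.3269 + 0.05744 + 0.01173 = 0.3961 K/W
Q = ΔT/ΣR = (-12.5 °C − 21.8 °C)/0.3961 = -86.6 W
(Negative Q ⇒ heat flows inward; heat gain = 86.6 W.)

Q = 86.6 W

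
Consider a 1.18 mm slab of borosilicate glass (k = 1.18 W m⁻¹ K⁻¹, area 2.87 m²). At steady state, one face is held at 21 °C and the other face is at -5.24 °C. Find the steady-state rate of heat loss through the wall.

Q = kA·ΔT/L = 1.18 × 2.87 × |21 °C − -5.24 °C| / 0.00118 = 75300 W

Q = 75300 W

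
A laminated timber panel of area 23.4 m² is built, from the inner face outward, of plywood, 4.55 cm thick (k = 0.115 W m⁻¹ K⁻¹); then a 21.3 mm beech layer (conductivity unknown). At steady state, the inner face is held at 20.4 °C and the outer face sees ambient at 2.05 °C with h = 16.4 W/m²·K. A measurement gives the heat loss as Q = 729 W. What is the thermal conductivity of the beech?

ΣR = ΔT/Q = |20.4 − 2.05|/729 = 0.02517 K/W
Known resistances:
  R_plywood = L/(kA) = 0.0455/(0.115·23.4) = 0.01691 K/W
  R_conv,out = 1/(hA) = 1/(16.4·23.4) = 0.002606 K/W
R_beech = ΣR − ΣR_known = 0.02517 − 0.01952 = 0.005650 K/W
L/(kA) = 0.005650 ⇒ k = 0.0213/(0.005650·23.4) = 0.161 W/m·K

k = 0.161 W/m·K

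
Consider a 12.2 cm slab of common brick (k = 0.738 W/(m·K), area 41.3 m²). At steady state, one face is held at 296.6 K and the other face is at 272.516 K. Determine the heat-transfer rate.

Q = 6020 W

Q = kA·ΔT/L = 0.738 × 41.3 × |296.6 K − 272.516 K| / 0.122 = 6020 W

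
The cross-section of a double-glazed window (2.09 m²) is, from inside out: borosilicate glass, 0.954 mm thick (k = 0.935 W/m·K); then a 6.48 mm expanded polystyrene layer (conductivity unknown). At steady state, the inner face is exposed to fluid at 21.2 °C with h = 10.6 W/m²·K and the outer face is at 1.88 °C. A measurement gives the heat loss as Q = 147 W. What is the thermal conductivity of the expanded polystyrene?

k = 0.0361 W/m·K

ΣR = ΔT/Q = |21.2 − 1.88|/147 = 0.1314 K/W
Known resistances:
  R_conv,in = 1/(hA) = 1/(10.6·2.09) = 0.04514 K/W
  R_borosilicate glass = L/(kA) = 9.54×10^-4/(0.935·2.09) = 4.882×10^-4 K/W
R_expanded polystyrene = ΣR − ΣR_known = 0.1314 − 0.04563 = 0.08577 K/W
L/(kA) = 0.08577 ⇒ k = 0.00648/(0.08577·2.09) = 0.0361 W/m·K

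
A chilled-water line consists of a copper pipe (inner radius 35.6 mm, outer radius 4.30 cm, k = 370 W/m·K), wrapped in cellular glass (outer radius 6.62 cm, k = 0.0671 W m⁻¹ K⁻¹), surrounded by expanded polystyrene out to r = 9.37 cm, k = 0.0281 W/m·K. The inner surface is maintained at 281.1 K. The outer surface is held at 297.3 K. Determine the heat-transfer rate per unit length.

Q' = 5.42 W/m

Resistance network (inner→outer):
  R'_copper = ln(0.0430/0.0356)/(2πk) = 0.1889/(2π·370) = 8.124×10^-5 m·K/W
  R'_cellular glass = ln(0.0662/0.0430)/(2πk) = 0.4315/(2π·0.0671) = 1.023 m·K/W
  R'_expanded polystyrene = ln(0.0937/0.0662)/(2πk) = 0.3474/(2π·0.0281) = 1.968 m·K/W
ΣR = 8.124×10^-5 + 1.023 + 1.968 = 2.991 m·K/W
Q' = ΔT/ΣR = (281.1 K − 297.3 K)/2.991 = -5.42 W/m
(Negative Q' ⇒ heat flows inward; heat gain = 5.42 W/m.)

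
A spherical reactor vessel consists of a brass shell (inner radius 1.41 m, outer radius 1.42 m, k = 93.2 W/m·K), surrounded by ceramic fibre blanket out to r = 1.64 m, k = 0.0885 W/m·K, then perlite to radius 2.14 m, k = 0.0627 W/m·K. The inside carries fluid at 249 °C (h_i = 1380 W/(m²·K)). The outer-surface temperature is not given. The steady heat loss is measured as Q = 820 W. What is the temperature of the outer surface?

T_out = 31.0 °C

Sum the resistances:
  R_conv,in = 1/(4πr²h) = 1/(4π·1.41²·1380) = 2.900×10^-5 K/W
  R_brass = (1/1.41 − 1/1.42)/(4πk) = 0.004995/(4π·93.2) = 4.264×10^-6 K/W
  R_ceramic fibre blanket = (1/1.42 − 1/1.64)/(4πk) = 0.09447/(4π·0.0885) = 0.08494 K/W
  R_perlite = (1/1.64 − 1/2.14)/(4πk) = 0.1425/(4π·0.0627) = 0.1808 K/W
ΣR = 0.2658 K/W
ΔT = Q·ΣR = 820 × 0.2658 = 218.0 K
Heat flows outward, so T_out = T_in − ΔT = 249 − 218.0 = 31.0 °C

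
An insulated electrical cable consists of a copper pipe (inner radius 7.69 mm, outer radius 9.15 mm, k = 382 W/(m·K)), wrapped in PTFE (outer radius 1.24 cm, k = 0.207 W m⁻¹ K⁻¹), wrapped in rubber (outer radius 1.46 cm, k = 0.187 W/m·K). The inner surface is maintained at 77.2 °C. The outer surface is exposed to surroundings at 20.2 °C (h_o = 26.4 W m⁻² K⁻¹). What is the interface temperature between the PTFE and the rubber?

Series thermal resistances, inner to outer:
  R'_copper = ln(0.00915/0.00769)/(2πk) = 0.1738/(2π·382) = 7.243×10^-5 m·K/W
  R'_PTFE = ln(0.0124/0.00915)/(2πk) = 0.3039/(2π·0.207) = 0.2337 m·K/W
  R'_rubber = ln(0.0146/0.0124)/(2πk) = 0.1633/(2π·0.187) = 0.1390 m·K/W
  R'_conv,out = 1/(2πr h) = 1/(2π·0.0146·26.4) = 0.4129 m·K/W
ΣR = 7.243×10^-5 + 0.2337 + 0.1390 + 0.4129 = 0.7857 m·K/W
Q' = ΔT/ΣR = (77.2 °C − 20.2 °C)/0.7857 = 72.55 W/m
From the inner boundary to the PTFE/rubber interface, ΣR_partial = 0.2338 m·K/W.
T_interface = T_in − Q'·ΣR_partial = 77.2 °C − (72.55)(0.2338) = 60.2 °C

T = 60.2 °C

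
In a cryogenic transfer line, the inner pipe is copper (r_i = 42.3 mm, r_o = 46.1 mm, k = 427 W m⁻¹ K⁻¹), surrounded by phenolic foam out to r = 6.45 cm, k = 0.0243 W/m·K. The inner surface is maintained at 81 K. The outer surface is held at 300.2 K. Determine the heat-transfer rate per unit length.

Series thermal resistances, inner to outer:
  R'_copper = ln(0.0461/0.0423)/(2πk) = 0.08603/(2π·427) = 3.206×10^-5 m·K/W
  R'_phenolic foam = ln(0.0645/0.0461)/(2πk) = 0.3359/(2π·0.0243) = 2.200 m·K/W
ΣR = 3.206×10^-5 + 2.200 = 2.200 m·K/W
Q' = ΔT/ΣR = (81 K − 300.2 K)/2.200 = -99.6 W/m
(Negative Q' ⇒ heat flows inward; heat gain = 99.6 W/m.)

Q' = 99.6 W/m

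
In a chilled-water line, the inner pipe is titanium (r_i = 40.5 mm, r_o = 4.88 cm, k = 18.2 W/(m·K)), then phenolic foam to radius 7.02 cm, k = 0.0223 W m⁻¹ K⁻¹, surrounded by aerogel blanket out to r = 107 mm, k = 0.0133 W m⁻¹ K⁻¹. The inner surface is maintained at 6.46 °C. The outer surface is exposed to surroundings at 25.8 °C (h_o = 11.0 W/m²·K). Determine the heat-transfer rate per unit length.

Q' = 2.49 W/m

Treat each layer as a resistance in series:
  R'_titanium = ln(0.0488/0.0405)/(2πk) = 0.1864/(2π·18.2) = 0.001630 m·K/W
  R'_phenolic foam = ln(0.0702/0.0488)/(2πk) = 0.3636/(2π·0.0223) = 2.595 m·K/W
  R'_aerogel blanket = ln(0.107/0.0702)/(2πk) = 0.4215/(2π·0.0133) = 5.044 m·K/W
  R'_conv,out = 1/(2πr h) = 1/(2π·0.107·11.0) = 0.1352 m·K/W
ΣR = 0.001630 + 2.595 + 5.044 + 0.1352 = 7.776 m·K/W
Q' = ΔT/ΣR = (6.46 °C − 25.8 °C)/7.776 = -2.49 W/m
(Negative Q' ⇒ heat flows inward; heat gain = 2.49 W/m.)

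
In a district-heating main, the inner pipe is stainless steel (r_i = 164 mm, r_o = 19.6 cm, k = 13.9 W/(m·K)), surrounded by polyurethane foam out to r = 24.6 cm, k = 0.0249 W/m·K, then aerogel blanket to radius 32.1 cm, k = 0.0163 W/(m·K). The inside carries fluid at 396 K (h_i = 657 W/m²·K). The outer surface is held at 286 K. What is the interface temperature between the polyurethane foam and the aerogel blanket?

T = 356.5 K

Series thermal resistances, inner to outer:
  R'_conv,in = 1/(2πr h) = 1/(2π·0.164·657) = 0.001477 m·K/W
  R'_stainless steel = ln(0.196/0.164)/(2πk) = 0.1782/(2π·13.9) = 0.002041 m·K/W
  R'_polyurethane foam = ln(0.246/0.196)/(2πk) = 0.2272/(2π·0.0249) = 1.452 m·K/W
  R'_aerogel blanket = ln(0.321/0.246)/(2πk) = 0.2661/(2π·0.0163) = 2.598 m·K/W
ΣR = 0.001477 + 0.002041 + 1.452 + 2.598 = 4.054 m·K/W
Q' = ΔT/ΣR = (396 K − 286 K)/4.054 = 27.13 W/m
From the inner boundary to the polyurethane foam/aerogel blanket interface, ΣR_partial = 1.456 m·K/W.
T_interface = T_in − Q'·ΣR_partial = 396 K − (27.13)(1.456) = 356.5 K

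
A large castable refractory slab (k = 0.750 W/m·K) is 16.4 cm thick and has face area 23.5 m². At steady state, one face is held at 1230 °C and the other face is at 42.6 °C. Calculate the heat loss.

Q = 128 kW

Q = kA·ΔT/L = 0.750 × 23.5 × |1230 °C − 42.6 °C| / 0.164 = 1.28×10^5 W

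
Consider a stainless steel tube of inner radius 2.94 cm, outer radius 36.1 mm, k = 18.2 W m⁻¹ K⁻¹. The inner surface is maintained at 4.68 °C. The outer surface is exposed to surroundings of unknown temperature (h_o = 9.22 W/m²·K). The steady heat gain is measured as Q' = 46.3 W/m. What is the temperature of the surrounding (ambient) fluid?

T_out = 26.9 °C

Series resistances:
  R'_stainless steel = ln(0.0361/0.0294)/(2πk) = 0.2053/(2π·18.2) = 0.001795 m·K/W
  R'_conv,out = 1/(2πr h) = 1/(2π·0.0361·9.22) = 0.4782 m·K/W
ΣR = 0.4800 m·K/W
ΔT = Q'·ΣR = 46.3 × 0.4800 = 22.22 K
Heat flows inward, so T_out = T_in + ΔT = 4.68 + 22.22 = 26.9 °C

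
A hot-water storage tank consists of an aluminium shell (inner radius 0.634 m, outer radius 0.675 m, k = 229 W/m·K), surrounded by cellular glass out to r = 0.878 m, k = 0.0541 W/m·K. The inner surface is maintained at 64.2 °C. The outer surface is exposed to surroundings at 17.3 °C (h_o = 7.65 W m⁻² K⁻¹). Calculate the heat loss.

Q = 90.7 W

Resistance network (inner→outer):
  R_aluminium = (1/0.634 − 1/0.675)/(4πk) = 0.09581/(4π·229) = 3.329×10^-5 K/W
  R_cellular glass = (1/0.675 − 1/0.878)/(4πk) = 0.3425/(4π·0.0541) = 0.5038 K/W
  R_conv,out = 1/(4πr²h) = 1/(4π·0.878²·7.65) = 0.01349 K/W
ΣR = 3.329×10^-5 + 0.5038 + 0.01349 = 0.5173 K/W
Q = ΔT/ΣR = (64.2 °C − 17.3 °C)/0.5173 = 90.7 W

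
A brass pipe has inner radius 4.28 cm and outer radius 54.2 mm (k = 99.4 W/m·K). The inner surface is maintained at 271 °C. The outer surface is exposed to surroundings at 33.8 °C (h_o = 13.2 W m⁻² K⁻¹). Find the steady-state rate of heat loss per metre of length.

Series thermal resistances, inner to outer:
  R'_brass = ln(0.0542/0.0428)/(2πk) = 0.2361/(2π·99.4) = 3.781×10^-4 m·K/W
  R'_conv,out = 1/(2πr h) = 1/(2π·0.0542·13.2) = 0.2225 m·K/W
ΣR = 3.781×10^-4 + 0.2225 = 0.2229 m·K/W
Q' = ΔT/ΣR = (271 °C − 33.8 °C)/0.2229 = 1060 W/m

Q' = 1060 W/m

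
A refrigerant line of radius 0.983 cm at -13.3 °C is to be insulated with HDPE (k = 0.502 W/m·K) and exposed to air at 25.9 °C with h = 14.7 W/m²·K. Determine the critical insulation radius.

For a cylinder, r_cr = k_ins/h = 0.502/14.7 = 0.0341 m = 3.41 cm

r_cr = 3.41 cm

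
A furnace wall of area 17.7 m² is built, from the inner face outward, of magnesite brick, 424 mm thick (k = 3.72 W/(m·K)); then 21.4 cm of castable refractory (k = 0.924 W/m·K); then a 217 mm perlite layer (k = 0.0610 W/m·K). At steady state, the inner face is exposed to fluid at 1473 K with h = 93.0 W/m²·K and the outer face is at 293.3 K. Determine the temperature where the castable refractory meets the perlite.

Series thermal resistances, inner to outer:
  R_conv,in = 1/(hA) = 1/(93.0·17.7) = 6.075×10^-4 K/W
  R_magnesite brick = L/(kA) = 0.424/(3.72·17.7) = 0.006439 K/W
  R_castable refractory = L/(kA) = 0.214/(0.924·17.7) = 0.01308 K/W
  R_perlite = L/(kA) = 0.217/(0.0610·17.7) = 0.2010 K/W
ΣR = 6.075×10^-4 + 0.006439 + 0.01308 + 0.2010 = 0.2211 K/W
Q = ΔT/ΣR = (1473 K − 293.3 K)/0.2211 = 5336 W
From the inner boundary to the castable refractory/perlite interface, ΣR_partial = 0.02013 K/W.
T_interface = T_in − Q·ΣR_partial = 1473 K − (5336)(0.02013) = 1366 K

T = 1366 K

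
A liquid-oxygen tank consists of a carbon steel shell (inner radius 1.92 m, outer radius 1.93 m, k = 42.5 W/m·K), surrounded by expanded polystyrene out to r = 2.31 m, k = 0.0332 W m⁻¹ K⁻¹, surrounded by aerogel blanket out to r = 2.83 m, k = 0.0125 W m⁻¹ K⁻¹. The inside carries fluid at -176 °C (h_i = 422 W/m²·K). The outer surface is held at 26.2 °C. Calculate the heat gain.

Q = 284 W

Resistance network (inner→outer):
  R_conv,in = 1/(4πr²h) = 1/(4π·1.92²·422) = 5.115×10^-5 K/W
  R_carbon steel = (1/1.92 − 1/1.93)/(4πk) = 0.002699/(4π·42.5) = 5.053×10^-6 K/W
  R_expanded polystyrene = (1/1.93 − 1/2.31)/(4πk) = 0.08523/(4π·0.0332) = 0.2043 K/W
  R_aerogel blanket = (1/2.31 − 1/2.83)/(4πk) = 0.07954/(4π·0.0125) = 0.5064 K/W
ΣR = 5.115×10^-5 + 5.053×10^-6 + 0.2043 + 0.5064 = 0.7108 K/W
Q = ΔT/ΣR = (-176 °C − 26.2 °C)/0.7108 = -284 W
(Negative Q ⇒ heat flows inward; heat gain = 284 W.)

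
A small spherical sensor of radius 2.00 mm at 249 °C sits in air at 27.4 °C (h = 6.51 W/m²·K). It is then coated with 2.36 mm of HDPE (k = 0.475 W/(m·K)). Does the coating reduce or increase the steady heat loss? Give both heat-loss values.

increases: 0.0725 → 0.322 W

Critical radius for a sphere: r_cr = 2k/h = 0.146 m = 14.6 cm.
Outer radius after coating: r₂ = 0.00200 + 0.00236 = 0.00436 m.
Since r₁ < r_cr and r₂ ≤ r_cr, the coating moves toward the maximum at r_cr — heat loss rises.
Bare: R = 1/(4πr₁²h) = 3056 K/W; Q = 221.6/3056 = 0.0725 W.
Coated: R = R_cond + R_conv = 688.4 K/W; Q = 221.6/688.4 = 0.322 W.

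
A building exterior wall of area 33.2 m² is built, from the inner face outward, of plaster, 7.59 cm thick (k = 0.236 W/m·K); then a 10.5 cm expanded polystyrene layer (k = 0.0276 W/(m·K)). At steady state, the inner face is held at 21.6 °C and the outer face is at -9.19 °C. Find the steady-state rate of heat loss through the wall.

Q = 248 W

Series thermal resistances, inner to outer:
  R_plaster = L/(kA) = 0.0759/(0.236·33.2) = 0.009687 K/W
  R_expanded polystyrene = L/(kA) = 0.105/(0.0276·33.2) = 0.1146 K/W
ΣR = 0.009687 + 0.1146 = 0.1243 K/W
Q = ΔT/ΣR = (21.6 °C − -9.19 °C)/0.1243 = 248 W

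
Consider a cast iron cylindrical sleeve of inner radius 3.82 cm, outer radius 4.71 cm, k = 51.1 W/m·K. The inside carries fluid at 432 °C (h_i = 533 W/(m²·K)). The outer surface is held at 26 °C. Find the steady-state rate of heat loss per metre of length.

Q' = 47900 W/m

Treat each layer as a resistance in series:
  R'_conv,in = 1/(2πr h) = 1/(2π·0.0382·533) = 0.007817 m·K/W
  R'_cast iron = ln(0.0471/0.0382)/(2πk) = 0.2094/(2π·51.1) = 6.523×10^-4 m·K/W
ΣR = 0.007817 + 6.523×10^-4 = 0.008469 m·K/W
Q' = ΔT/ΣR = (432 °C − 26 °C)/0.008469 = 47900 W/m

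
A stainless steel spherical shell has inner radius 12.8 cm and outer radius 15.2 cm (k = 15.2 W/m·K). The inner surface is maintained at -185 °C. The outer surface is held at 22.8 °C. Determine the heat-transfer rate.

Q = 32.2 kW

Q = 4πk·ΔT/(1/r₁ − 1/r₂) = 4π × 15.2 × 207.8 / (1/0.128 − 1/0.152) = 32200 W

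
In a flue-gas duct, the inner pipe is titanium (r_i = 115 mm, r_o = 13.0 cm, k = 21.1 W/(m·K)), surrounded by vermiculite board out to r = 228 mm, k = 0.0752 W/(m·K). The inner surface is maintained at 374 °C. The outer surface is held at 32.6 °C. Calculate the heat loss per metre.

Treat each layer as a resistance in series:
  R'_titanium = ln(0.130/0.115)/(2πk) = 0.1226/(2π·21.1) = 9.248×10^-4 m·K/W
  R'_vermiculite board = ln(0.228/0.130)/(2πk) = 0.5618/(2π·0.0752) = 1.189 m·K/W
ΣR = 9.248×10^-4 + 1.189 = 1.190 m·K/W
Q' = ΔT/ΣR = (374 °C − 32.6 °C)/1.190 = 287 W/m

Q' = 287 W/m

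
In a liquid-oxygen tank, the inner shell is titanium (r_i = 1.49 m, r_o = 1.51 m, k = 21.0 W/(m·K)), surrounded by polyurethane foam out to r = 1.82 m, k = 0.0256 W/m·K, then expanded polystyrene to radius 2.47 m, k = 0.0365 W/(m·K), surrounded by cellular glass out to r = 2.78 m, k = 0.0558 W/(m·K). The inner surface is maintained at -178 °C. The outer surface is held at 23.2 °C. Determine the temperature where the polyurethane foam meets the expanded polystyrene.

Treat each layer as a resistance in series:
  R_titanium = (1/1.49 − 1/1.51)/(4πk) = 0.008889/(4π·21.0) = 3.369×10^-5 K/W
  R_polyurethane foam = (1/1.51 − 1/1.82)/(4πk) = 0.1128/(4π·0.0256) = 0.3506 K/W
  R_expanded polystyrene = (1/1.82 − 1/2.47)/(4πk) = 0.1446/(4π·0.0365) = 0.3152 K/W
  R_cellular glass = (1/2.47 − 1/2.78)/(4πk) = 0.04515/(4π·0.0558) = 0.06438 K/W
ΣR = 3.369×10^-5 + 0.3506 + 0.3152 + 0.06438 = 0.7302 K/W
Q = ΔT/ΣR = (-178 °C − 23.2 °C)/0.7302 = -275.5 W
From the inner boundary to the polyurethane foam/expanded polystyrene interface, ΣR_partial = 0.3506 K/W.
T_interface = T_in − Q·ΣR_partial = -178 °C − (-275.5)(0.3506) = -81.4 °C

T = -81.4 °C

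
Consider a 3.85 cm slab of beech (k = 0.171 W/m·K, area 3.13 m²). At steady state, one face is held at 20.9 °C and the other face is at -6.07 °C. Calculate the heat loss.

Q = kA·ΔT/L = 0.171 × 3.13 × |20.9 °C − -6.07 °C| / 0.0385 = 375 W

Q = 375 W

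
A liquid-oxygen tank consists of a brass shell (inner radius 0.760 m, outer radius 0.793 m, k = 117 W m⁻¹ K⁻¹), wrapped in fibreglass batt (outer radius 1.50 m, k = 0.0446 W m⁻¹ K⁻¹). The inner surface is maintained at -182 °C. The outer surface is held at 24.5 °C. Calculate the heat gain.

Q = 195 W

Resistance network (inner→outer):
  R_brass = (1/0.760 − 1/0.793)/(4πk) = 0.05476/(4π·117) = 3.724×10^-5 K/W
  R_fibreglass batt = (1/0.793 − 1/1.50)/(4πk) = 0.5944/(4π·0.0446) = 1.060 K/W
ΣR = 3.724×10^-5 + 1.060 = 1.060 K/W
Q = ΔT/ΣR = (-182 °C − 24.5 °C)/1.060 = -195 W
(Negative Q ⇒ heat flows inward; heat gain = 195 W.)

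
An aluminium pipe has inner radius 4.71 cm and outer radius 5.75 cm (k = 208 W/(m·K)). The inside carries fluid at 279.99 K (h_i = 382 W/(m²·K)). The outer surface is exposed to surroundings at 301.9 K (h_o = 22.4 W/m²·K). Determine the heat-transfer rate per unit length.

Resistance network (inner→outer):
  R'_conv,in = 1/(2πr h) = 1/(2π·0.0471·382) = 0.008846 m·K/W
  R'_aluminium = ln(0.0575/0.0471)/(2πk) = 0.1995/(2π·208) = 1.527×10^-4 m·K/W
  R'_conv,out = 1/(2πr h) = 1/(2π·0.0575·22.4) = 0.1236 m·K/W
ΣR = 0.008846 + 1.527×10^-4 + 0.1236 = 0.1326 m·K/W
Q' = ΔT/ΣR = (279.99 K − 301.9 K)/0.1326 = -165 W/m
(Negative Q' ⇒ heat flows inward; heat gain = 165 W/m.)

Q' = 165 W/m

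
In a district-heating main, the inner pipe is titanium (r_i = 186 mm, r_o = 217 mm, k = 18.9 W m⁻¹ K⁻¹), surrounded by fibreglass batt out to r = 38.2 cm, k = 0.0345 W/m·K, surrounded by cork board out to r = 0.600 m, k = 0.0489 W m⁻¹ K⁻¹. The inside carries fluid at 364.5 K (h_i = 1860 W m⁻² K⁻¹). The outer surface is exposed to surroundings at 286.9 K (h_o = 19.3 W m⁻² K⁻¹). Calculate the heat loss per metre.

Q' = 19.0 W/m

Treat each layer as a resistance in series:
  R'_conv,in = 1/(2πr h) = 1/(2π·0.186·1860) = 4.600×10^-4 m·K/W
  R'_titanium = ln(0.217/0.186)/(2πk) = 0.1542/(2π·18.9) = 0.001298 m·K/W
  R'_fibreglass batt = ln(0.382/0.217)/(2πk) = 0.5655/(2π·0.0345) = 2.609 m·K/W
  R'_cork board = ln(0.600/0.382)/(2πk) = 0.4515/(2π·0.0489) = 1.470 m·K/W
  R'_conv,out = 1/(2πr h) = 1/(2π·0.600·19.3) = 0.01374 m·K/W
ΣR = 4.600×10^-4 + 0.001298 + 2.609 + 1.470 + 0.01374 = 4.094 m·K/W
Q' = ΔT/ΣR = (364.5 K − 286.9 K)/4.094 = 19.0 W/m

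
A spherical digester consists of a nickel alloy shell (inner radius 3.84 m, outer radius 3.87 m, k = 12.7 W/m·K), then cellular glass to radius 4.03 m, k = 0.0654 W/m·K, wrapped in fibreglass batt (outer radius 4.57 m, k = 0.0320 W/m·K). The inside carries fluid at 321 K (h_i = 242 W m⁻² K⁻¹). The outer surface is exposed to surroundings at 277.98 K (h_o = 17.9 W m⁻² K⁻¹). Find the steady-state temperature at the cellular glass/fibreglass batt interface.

T = 314.7 K

Series thermal resistances, inner to outer:
  R_conv,in = 1/(4πr²h) = 1/(4π·3.84²·242) = 2.230×10^-5 K/W
  R_nickel alloy = (1/3.84 − 1/3.87)/(4πk) = 0.002019/(4π·12.7) = 1.265×10^-5 K/W
  R_cellular glass = (1/3.87 − 1/4.03)/(4πk) = 0.01026/(4π·0.0654) = 0.01248 K/W
  R_fibreglass batt = (1/4.03 − 1/4.57)/(4πk) = 0.02932/(4π·0.0320) = 0.07291 K/W
  R_conv,out = 1/(4πr²h) = 1/(4π·4.57²·17.9) = 2.129×10^-4 K/W
ΣR = 2.230×10^-5 + 1.265×10^-5 + 0.01248 + 0.07291 + 2.129×10^-4 = 0.08564 K/W
Q = ΔT/ΣR = (321 K − 277.98 K)/0.08564 = 502.3 W
From the inner boundary to the cellular glass/fibreglass batt interface, ΣR_partial = 0.01251 K/W.
T_interface = T_in − Q·ΣR_partial = 321 K − (502.3)(0.01251) = 314.7 K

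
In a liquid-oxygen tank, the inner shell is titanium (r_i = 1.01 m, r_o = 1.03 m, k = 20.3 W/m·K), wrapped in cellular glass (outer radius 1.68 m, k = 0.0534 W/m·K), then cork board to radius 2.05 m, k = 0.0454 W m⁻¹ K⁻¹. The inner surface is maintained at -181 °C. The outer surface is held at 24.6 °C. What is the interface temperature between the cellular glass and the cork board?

T = -27.1 °C

Treat each layer as a resistance in series:
  R_titanium = (1/1.01 − 1/1.03)/(4πk) = 0.01923/(4π·20.3) = 7.536×10^-5 K/W
  R_cellular glass = (1/1.03 − 1/1.68)/(4πk) = 0.3756/(4π·0.0534) = 0.5598 K/W
  R_cork board = (1/1.68 − 1/2.05)/(4πk) = 0.1074/(4π·0.0454) = 0.1883 K/W
ΣR = 7.536×10^-5 + 0.5598 + 0.1883 = 0.7482 K/W
Q = ΔT/ΣR = (-181 °C − 24.6 °C)/0.7482 = -274.8 W
From the inner boundary to the cellular glass/cork board interface, ΣR_partial = 0.5599 K/W.
T_interface = T_in − Q·ΣR_partial = -181 °C − (-274.8)(0.5599) = -27.1 °C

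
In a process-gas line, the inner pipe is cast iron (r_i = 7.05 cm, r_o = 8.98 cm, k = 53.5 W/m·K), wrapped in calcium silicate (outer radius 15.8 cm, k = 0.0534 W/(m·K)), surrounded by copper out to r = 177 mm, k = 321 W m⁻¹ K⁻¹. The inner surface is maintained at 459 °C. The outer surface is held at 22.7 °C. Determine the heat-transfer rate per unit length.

Q' = 259 W/m

Series thermal resistances, inner to outer:
  R'_cast iron = ln(0.0898/0.0705)/(2πk) = 0.2420/(2π·53.5) = 7.198×10^-4 m·K/W
  R'_calcium silicate = ln(0.158/0.0898)/(2πk) = 0.5650/(2π·0.0534) = 1.684 m·K/W
  R'_copper = ln(0.177/0.158)/(2πk) = 0.1136/(2π·321) = 5.630×10^-5 m·K/W
ΣR = 7.198×10^-4 + 1.684 + 5.630×10^-5 = 1.685 m·K/W
Q' = ΔT/ΣR = (459 °C − 22.7 °C)/1.685 = 259 W/m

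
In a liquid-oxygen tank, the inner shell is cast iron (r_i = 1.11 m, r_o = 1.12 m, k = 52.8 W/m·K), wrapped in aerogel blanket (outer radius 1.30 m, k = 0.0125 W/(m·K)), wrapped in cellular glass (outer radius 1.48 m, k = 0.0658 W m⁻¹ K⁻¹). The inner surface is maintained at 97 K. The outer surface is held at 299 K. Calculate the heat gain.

Resistance network (inner→outer):
  R_cast iron = (1/1.11 − 1/1.12)/(4πk) = 0.008044/(4π·52.8) = 1.212×10^-5 K/W
  R_aerogel blanket = (1/1.12 − 1/1.30)/(4πk) = 0.1236/(4π·0.0125) = 0.7870 K/W
  R_cellular glass = (1/1.30 − 1/1.48)/(4πk) = 0.09356/(4π·0.0658) = 0.1131 K/W
ΣR = 1.212×10^-5 + 0.7870 + 0.1131 = 0.9001 K/W
Q = ΔT/ΣR = (97 K − 299 K)/0.9001 = -224 W
(Negative Q ⇒ heat flows inward; heat gain = 224 W.)

Q = 224 W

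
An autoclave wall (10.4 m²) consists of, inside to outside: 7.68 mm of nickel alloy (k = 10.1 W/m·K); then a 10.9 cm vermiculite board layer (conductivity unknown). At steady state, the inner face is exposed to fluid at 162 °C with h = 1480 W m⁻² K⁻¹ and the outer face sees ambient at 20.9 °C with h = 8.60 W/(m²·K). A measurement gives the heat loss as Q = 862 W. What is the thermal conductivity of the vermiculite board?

k = 0.0688 W/m·K

ΣR = ΔT/Q = |162 − 20.9|/862 = 0.1637 K/W
Known resistances:
  R_conv,in = 1/(hA) = 1/(1480·10.4) = 6.497×10^-5 K/W
  R_nickel alloy = L/(kA) = 0.00768/(10.1·10.4) = 7.312×10^-5 K/W
  R_conv,out = 1/(hA) = 1/(8.60·10.4) = 0.01118 K/W
R_vermiculite board = ΣR − ΣR_known = 0.1637 − 0.01132 = 0.1524 K/W
L/(kA) = 0.1524 ⇒ k = 0.109/(0.1524·10.4) = 0.0688 W/m·K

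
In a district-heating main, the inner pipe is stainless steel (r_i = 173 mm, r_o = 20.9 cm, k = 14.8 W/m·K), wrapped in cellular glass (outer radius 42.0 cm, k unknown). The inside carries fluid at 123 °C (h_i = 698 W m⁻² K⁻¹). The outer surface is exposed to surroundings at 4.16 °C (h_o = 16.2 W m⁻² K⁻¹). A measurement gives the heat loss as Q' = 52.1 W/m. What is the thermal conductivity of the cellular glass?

ΣR = ΔT/Q' = |123 − 4.16|/52.1 = 2.281 m·K/W
Known resistances:
  R'_conv,in = 1/(2πr h) = 1/(2π·0.173·698) = 0.001318 m·K/W
  R'_stainless steel = ln(0.209/0.173)/(2πk) = 0.1890/(2π·14.8) = 0.002033 m·K/W
  R'_conv,out = 1/(2πr h) = 1/(2π·0.420·16.2) = 0.02339 m·K/W
R_cellular glass = ΣR − ΣR_known = 2.281 − 0.02674 = 2.254 m·K/W
ln(r₂/r₁)/(2πk) = 2.254 ⇒ k = 0.6979/(2π·2.254) = 0.0493 W/m·K

k = 0.0493 W/m·K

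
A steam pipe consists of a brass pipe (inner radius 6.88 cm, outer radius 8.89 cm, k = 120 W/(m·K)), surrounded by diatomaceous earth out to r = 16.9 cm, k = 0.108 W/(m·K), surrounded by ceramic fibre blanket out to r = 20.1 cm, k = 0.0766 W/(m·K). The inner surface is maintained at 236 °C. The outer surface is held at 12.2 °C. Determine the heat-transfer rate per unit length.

Treat each layer as a resistance in series:
  R'_brass = ln(0.0889/0.0688)/(2πk) = 0.2563/(2π·120) = 3.399×10^-4 m·K/W
  R'_diatomaceous earth = ln(0.169/0.0889)/(2πk) = 0.6424/(2π·0.108) = 0.9467 m·K/W
  R'_ceramic fibre blanket = ln(0.201/0.169)/(2πk) = 0.1734/(2π·0.0766) = 0.3603 m·K/W
ΣR = 3.399×10^-4 + 0.9467 + 0.3603 = 1.307 m·K/W
Q' = ΔT/ΣR = (236 °C − 12.2 °C)/1.307 = 171 W/m

Q' = 171 W/m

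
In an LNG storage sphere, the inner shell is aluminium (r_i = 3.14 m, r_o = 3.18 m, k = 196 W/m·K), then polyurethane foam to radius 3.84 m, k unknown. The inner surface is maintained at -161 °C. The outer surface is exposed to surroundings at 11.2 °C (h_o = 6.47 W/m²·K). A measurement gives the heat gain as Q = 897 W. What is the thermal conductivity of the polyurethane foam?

k = 0.0225 W/m·K

ΣR = ΔT/Q = |-161 − 11.2|/897 = 0.1920 K/W
Known resistances:
  R_aluminium = (1/3.14 − 1/3.18)/(4πk) = 0.004006/(4π·196) = 1.626×10^-6 K/W
  R_conv,out = 1/(4πr²h) = 1/(4π·3.84²·6.47) = 8.341×10^-4 K/W
R_polyurethane foam = ΣR − ΣR_known = 0.1920 − 8.357×10^-4 = 0.1912 K/W
(1/r₁−1/r₂)/(4πk) = 0.1912 ⇒ k = 0.05405/(4π·0.1912) = 0.0225 W/m·K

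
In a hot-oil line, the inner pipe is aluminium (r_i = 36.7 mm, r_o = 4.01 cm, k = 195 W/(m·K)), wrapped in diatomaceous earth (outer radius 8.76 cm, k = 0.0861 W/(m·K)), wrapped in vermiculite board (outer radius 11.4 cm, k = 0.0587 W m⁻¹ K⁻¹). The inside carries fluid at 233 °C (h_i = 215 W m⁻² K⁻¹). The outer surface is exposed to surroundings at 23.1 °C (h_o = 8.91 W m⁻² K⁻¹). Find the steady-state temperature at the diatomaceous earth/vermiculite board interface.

T = 101 °C

Resistance network (inner→outer):
  R'_conv,in = 1/(2πr h) = 1/(2π·0.0367·215) = 0.02017 m·K/W
  R'_aluminium = ln(0.0401/0.0367)/(2πk) = 0.08860/(2π·195) = 7.231×10^-5 m·K/W
  R'_diatomaceous earth = ln(0.0876/0.0401)/(2πk) = 0.7814/(2π·0.0861) = 1.444 m·K/W
  R'_vermiculite board = ln(0.114/0.0876)/(2πk) = 0.2634/(2π·0.0587) = 0.7142 m·K/W
  R'_conv,out = 1/(2πr h) = 1/(2π·0.114·8.91) = 0.1567 m·K/W
ΣR = 0.02017 + 7.231×10^-5 + 1.444 + 0.7142 + 0.1567 = 2.335 m·K/W
Q' = ΔT/ΣR = (233 °C − 23.1 °C)/2.335 = 89.89 W/m
From the inner boundary to the diatomaceous earth/vermiculite board interface, ΣR_partial = 1.464 m·K/W.
T_interface = T_in − Q'·ΣR_partial = 233 °C − (89.89)(1.464) = 101 °C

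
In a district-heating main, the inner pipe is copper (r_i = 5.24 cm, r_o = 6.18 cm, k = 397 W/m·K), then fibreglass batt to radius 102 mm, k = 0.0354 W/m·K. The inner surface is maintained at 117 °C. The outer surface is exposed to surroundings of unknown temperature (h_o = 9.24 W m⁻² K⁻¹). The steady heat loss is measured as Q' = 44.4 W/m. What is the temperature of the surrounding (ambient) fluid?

Series resistances:
  R'_copper = ln(0.0618/0.0524)/(2πk) = 0.1650/(2π·397) = 6.615×10^-5 m·K/W
  R'_fibreglass batt = ln(0.102/0.0618)/(2πk) = 0.5011/(2π·0.0354) = 2.253 m·K/W
  R'_conv,out = 1/(2πr h) = 1/(2π·0.102·9.24) = 0.1689 m·K/W
ΣR = 2.422 m·K/W
ΔT = Q'·ΣR = 44.4 × 2.422 = 107.5 K
Heat flows outward, so T_out = T_in − ΔT = 117 − 107.5 = 9.5 °C

T_out = 9.5 °C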